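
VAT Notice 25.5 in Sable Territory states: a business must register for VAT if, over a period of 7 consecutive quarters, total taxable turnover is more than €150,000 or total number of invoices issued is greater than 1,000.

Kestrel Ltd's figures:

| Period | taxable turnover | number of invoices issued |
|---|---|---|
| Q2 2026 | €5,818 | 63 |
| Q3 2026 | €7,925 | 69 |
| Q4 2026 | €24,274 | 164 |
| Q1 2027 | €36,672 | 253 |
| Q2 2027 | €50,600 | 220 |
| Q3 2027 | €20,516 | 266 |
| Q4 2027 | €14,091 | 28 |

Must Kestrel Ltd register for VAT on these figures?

Total taxable turnover: €5,818 + €7,925 + €24,274 + €36,672 + €50,600 + €20,516 + €14,091 = €159,896 (> €150,000).
Total number of invoices issued: 63 + 69 + 164 + 253 + 220 + 266 + 28 = 1,063 (> 1,000).
The test is 'or': at least one threshold is exceeded.

Yes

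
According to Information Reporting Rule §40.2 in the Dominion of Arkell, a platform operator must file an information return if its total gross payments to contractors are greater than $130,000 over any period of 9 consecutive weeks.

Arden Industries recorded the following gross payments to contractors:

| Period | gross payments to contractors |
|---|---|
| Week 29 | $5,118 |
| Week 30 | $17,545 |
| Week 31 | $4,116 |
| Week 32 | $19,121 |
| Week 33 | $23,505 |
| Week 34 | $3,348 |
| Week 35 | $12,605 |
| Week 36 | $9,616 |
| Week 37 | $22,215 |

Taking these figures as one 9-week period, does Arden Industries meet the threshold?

No

Total gross payments to contractors: $5,118 + $17,545 + $4,116 + $19,121 + $23,505 + $3,348 + $12,605 + $9,616 + $22,215 = $117,189.
$117,189 ≤ $130,000, so the threshold is not exceeded.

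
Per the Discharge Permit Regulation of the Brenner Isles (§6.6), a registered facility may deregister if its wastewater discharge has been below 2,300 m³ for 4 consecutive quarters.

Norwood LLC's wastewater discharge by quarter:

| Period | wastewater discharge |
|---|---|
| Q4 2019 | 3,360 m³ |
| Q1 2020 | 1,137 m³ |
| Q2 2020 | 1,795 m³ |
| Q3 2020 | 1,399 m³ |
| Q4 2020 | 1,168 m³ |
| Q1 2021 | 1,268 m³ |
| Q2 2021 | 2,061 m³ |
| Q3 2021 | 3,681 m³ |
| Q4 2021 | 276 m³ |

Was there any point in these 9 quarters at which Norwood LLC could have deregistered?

Yes

Quarters below 2,300 m³: Q1 2020, Q2 2020, Q3 2020, Q4 2020, Q1 2021, Q2 2021, Q4 2021.
Longest run of consecutive quarters below the threshold: 6.
6 ≥ 4, so Norwood LLC became eligible.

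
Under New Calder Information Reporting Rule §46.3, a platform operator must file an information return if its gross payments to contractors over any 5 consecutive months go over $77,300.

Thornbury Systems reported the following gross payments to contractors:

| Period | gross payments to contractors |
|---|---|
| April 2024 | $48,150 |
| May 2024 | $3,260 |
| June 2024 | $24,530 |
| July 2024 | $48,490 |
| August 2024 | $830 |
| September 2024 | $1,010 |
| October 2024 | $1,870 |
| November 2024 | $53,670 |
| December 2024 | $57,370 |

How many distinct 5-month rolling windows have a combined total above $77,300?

April 2024–August 2024: $48,150 + $3,260 + $24,530 + $48,490 + $830 = $125,260 (over)
May 2024–September 2024: $3,260 + $24,530 + $48,490 + $830 + $1,010 = $78,120 (over)
June 2024–October 2024: $24,530 + $48,490 + $830 + $1,010 + $1,870 = $76,730 (under)
July 2024–November 2024: $48,490 + $830 + $1,010 + $1,870 + $53,670 = $105,870 (over)
August 2024–December 2024: $830 + $1,010 + $1,870 + $53,670 + $57,370 = $114,750 (over)
4 windows exceed the threshold.

4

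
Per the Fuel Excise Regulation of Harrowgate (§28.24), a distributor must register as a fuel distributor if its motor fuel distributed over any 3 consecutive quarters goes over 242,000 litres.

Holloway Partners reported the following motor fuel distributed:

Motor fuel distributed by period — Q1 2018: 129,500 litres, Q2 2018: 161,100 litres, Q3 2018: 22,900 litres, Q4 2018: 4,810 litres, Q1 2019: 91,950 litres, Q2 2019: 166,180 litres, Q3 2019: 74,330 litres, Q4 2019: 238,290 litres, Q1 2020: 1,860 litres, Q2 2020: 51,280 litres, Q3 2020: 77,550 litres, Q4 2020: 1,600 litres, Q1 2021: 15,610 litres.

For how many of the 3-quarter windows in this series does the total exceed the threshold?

Q1 2018–Q3 2018: 129,500 litres + 161,100 litres + 22,900 litres = 313,500 litres (over)
Q2 2018–Q4 2018: 161,100 litres + 22,900 litres + 4,810 litres = 188,810 litres (under)
Q3 2018–Q1 2019: 22,900 litres + 4,810 litres + 91,950 litres = 119,660 litres (under)
Q4 2018–Q2 2019: 4,810 litres + 91,950 litres + 166,180 litres = 262,940 litres (over)
Q1 2019–Q3 2019: 91,950 litres + 166,180 litres + 74,330 litres = 332,460 litres (over)
Q2 2019–Q4 2019: 166,180 litres + 74,330 litres + 238,290 litres = 478,800 litres (over)
Q3 2019–Q1 2020: 74,330 litres + 238,290 litres + 1,860 litres = 314,480 litres (over)
Q4 2019–Q2 2020: 238,290 litres + 1,860 litres + 51,280 litres = 291,430 litres (over)
Q1 2020–Q3 2020: 1,860 litres + 51,280 litres + 77,550 litres = 130,690 litres (under)
Q2 2020–Q4 2020: 51,280 litres + 77,550 litres + 1,600 litres = 130,430 litres (under)
Q3 2020–Q1 2021: 77,550 litres + 1,600 litres + 15,610 litres = 94,760 litres (under)
6 windows exceed the threshold.

6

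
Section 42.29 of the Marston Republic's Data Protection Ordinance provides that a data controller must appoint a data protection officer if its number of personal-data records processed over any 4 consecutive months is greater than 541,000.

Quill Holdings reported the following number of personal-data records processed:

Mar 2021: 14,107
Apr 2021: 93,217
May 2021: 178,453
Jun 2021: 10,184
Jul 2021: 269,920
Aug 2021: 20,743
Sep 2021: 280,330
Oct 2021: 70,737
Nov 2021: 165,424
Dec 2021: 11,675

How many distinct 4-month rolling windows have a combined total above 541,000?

Mar 2021–Jun 2021: 14,107 + 93,217 + 178,453 + 10,184 = 295,961 (under)
Apr 2021–Jul 2021: 93,217 + 178,453 + 10,184 + 269,920 = 551,774 (over)
May 2021–Aug 2021: 178,453 + 10,184 + 269,920 + 20,743 = 479,300 (under)
Jun 2021–Sep 2021: 10,184 + 269,920 + 20,743 + 280,330 = 581,177 (over)
Jul 2021–Oct 2021: 269,920 + 20,743 + 280,330 + 70,737 = 641,730 (over)
Aug 2021–Nov 2021: 20,743 + 280,330 + 70,737 + 165,424 = 537,234 (under)
Sep 2021–Dec 2021: 280,330 + 70,737 + 165,424 + 11,675 = 528,166 (under)
3 windows exceed the threshold.

3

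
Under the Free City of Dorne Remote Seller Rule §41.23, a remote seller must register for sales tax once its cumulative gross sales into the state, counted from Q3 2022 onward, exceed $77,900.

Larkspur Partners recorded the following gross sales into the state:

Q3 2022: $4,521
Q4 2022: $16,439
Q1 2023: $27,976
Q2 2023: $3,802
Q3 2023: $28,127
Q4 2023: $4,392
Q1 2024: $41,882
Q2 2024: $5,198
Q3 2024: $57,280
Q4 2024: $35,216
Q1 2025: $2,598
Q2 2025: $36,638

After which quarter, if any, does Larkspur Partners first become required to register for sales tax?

Q3 2023

Through Q3 2022: $4,521
Through Q4 2022: $20,960
Through Q1 2023: $48,936
Through Q2 2023: $52,738
Through Q3 2023: $80,865 ← exceeds threshold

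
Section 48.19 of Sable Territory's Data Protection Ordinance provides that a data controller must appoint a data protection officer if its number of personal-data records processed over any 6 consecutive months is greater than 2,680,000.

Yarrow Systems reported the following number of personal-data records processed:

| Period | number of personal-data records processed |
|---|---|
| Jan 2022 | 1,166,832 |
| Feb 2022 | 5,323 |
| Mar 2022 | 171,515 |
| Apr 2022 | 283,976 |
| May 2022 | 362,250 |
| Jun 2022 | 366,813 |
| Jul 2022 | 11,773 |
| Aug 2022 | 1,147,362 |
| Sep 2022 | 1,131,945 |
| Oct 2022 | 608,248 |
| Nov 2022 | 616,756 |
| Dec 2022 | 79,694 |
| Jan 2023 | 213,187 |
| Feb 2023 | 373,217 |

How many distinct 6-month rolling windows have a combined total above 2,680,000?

6

Jan 2022–Jun 2022: 1,166,832 + 5,323 + 171,515 + 283,976 + 362,250 + 366,813 = 2,356,709 (under)
Feb 2022–Jul 2022: 5,323 + 171,515 + 283,976 + 362,250 + 366,813 + 11,773 = 1,201,650 (under)
Mar 2022–Aug 2022: 171,515 + 283,976 + 362,250 + 366,813 + 11,773 + 1,147,362 = 2,343,689 (under)
Apr 2022–Sep 2022: 283,976 + 362,250 + 366,813 + 11,773 + 1,147,362 + 1,131,945 = 3,304,119 (over)
May 2022–Oct 2022: 362,250 + 366,813 + 11,773 + 1,147,362 + 1,131,945 + 608,248 = 3,628,391 (over)
Jun 2022–Nov 2022: 366,813 + 11,773 + 1,147,362 + 1,131,945 + 608,248 + 616,756 = 3,882,897 (over)
Jul 2022–Dec 2022: 11,773 + 1,147,362 + 1,131,945 + 608,248 + 616,756 + 79,694 = 3,595,778 (over)
Aug 2022–Jan 2023: 1,147,362 + 1,131,945 + 608,248 + 616,756 + 79,694 + 213,187 = 3,797,192 (over)
Sep 2022–Feb 2023: 1,131,945 + 608,248 + 616,756 + 79,694 + 213,187 + 373,217 = 3,023,047 (over)
6 windows exceed the threshold.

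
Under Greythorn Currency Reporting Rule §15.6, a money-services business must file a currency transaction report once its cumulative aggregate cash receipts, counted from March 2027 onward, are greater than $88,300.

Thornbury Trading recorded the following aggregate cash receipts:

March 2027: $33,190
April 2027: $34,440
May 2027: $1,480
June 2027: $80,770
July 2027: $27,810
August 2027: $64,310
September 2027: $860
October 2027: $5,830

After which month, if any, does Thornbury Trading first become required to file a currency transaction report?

June 2027

Through March 2027: $33,190
Through April 2027: $67,630
Through May 2027: $69,110
Through June 2027: $149,880 ← exceeds threshold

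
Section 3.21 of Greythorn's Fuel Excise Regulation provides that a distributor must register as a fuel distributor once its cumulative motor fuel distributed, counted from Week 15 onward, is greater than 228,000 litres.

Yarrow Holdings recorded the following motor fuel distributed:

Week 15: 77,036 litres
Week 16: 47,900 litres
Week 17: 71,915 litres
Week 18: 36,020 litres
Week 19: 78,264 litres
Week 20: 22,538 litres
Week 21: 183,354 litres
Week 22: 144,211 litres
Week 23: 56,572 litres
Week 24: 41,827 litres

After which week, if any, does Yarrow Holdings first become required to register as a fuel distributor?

Week 18

Through Week 15: 77,036 litres
Through Week 16: 124,936 litres
Through Week 17: 196,851 litres
Through Week 18: 232,871 litres ← exceeds threshold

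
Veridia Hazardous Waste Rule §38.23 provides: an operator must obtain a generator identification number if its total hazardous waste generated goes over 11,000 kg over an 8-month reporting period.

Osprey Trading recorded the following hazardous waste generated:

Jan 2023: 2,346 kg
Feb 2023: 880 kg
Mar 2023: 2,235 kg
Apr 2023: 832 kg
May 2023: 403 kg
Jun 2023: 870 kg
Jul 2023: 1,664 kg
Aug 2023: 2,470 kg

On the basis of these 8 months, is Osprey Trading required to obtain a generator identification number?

Yes

Total hazardous waste generated: 2,346 kg + 880 kg + 2,235 kg + 832 kg + 403 kg + 870 kg + 1,664 kg + 2,470 kg = 11,700 kg.
11,700 kg > 11,000 kg, so the threshold is exceeded.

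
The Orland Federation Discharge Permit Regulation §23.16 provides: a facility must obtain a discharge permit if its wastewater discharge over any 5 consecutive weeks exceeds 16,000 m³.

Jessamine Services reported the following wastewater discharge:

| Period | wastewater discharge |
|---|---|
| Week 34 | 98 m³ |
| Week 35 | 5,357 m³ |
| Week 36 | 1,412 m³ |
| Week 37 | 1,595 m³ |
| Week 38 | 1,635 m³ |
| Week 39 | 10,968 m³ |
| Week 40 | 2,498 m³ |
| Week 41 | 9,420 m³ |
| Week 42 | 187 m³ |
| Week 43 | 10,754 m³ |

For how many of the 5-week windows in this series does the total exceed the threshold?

Week 34–Week 38: 98 m³ + 5,357 m³ + 1,412 m³ + 1,595 m³ + 1,635 m³ = 10,097 m³ (under)
Week 35–Week 39: 5,357 m³ + 1,412 m³ + 1,595 m³ + 1,635 m³ + 10,968 m³ = 20,967 m³ (over)
Week 36–Week 40: 1,412 m³ + 1,595 m³ + 1,635 m³ + 10,968 m³ + 2,498 m³ = 18,108 m³ (over)
Week 37–Week 41: 1,595 m³ + 1,635 m³ + 10,968 m³ + 2,498 m³ + 9,420 m³ = 26,116 m³ (over)
Week 38–Week 42: 1,635 m³ + 10,968 m³ + 2,498 m³ + 9,420 m³ + 187 m³ = 24,708 m³ (over)
Week 39–Week 43: 10,968 m³ + 2,498 m³ + 9,420 m³ + 187 m³ + 10,754 m³ = 33,827 m³ (over)
5 windows exceed the threshold.

5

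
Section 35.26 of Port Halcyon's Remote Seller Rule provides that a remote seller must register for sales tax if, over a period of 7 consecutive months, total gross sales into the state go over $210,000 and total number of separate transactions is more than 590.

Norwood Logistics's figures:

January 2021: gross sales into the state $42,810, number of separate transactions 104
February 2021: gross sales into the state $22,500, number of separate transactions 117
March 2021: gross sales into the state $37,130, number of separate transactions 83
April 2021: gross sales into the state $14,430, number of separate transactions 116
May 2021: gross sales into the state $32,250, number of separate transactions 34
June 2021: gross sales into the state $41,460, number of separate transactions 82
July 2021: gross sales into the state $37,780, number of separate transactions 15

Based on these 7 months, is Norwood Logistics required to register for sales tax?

Total gross sales into the state: $42,810 + $22,500 + $37,130 + $14,430 + $32,250 + $41,460 + $37,780 = $228,360 (> $210,000).
Total number of separate transactions: 104 + 117 + 83 + 116 + 34 + 82 + 15 = 551 (≤ 590).
The test is 'and': the rule requires both, and at least one is not exceeded.

No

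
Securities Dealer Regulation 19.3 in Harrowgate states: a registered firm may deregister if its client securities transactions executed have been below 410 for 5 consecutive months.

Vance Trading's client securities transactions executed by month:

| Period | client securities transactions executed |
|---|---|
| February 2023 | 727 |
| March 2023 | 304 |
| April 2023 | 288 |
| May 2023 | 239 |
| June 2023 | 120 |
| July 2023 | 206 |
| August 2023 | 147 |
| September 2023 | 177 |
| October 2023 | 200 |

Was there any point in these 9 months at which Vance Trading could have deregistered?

Yes

Months below 410: March 2023, April 2023, May 2023, June 2023, July 2023, August 2023, September 2023, October 2023.
Longest run of consecutive months below the threshold: 8.
8 ≥ 5, so Vance Trading became eligible.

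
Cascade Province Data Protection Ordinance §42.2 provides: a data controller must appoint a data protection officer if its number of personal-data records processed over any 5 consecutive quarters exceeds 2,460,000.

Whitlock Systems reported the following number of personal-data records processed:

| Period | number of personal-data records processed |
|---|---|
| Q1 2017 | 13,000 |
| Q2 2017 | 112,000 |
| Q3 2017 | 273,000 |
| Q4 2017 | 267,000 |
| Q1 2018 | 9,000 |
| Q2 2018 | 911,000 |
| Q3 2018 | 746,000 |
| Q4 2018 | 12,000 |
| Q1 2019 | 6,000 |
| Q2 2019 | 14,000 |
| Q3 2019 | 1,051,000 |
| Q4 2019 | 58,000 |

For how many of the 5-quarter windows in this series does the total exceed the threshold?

Q1 2017–Q1 2018: 13,000 + 112,000 + 273,000 + 267,000 + 9,000 = 674,000 (under)
Q2 2017–Q2 2018: 112,000 + 273,000 + 267,000 + 9,000 + 911,000 = 1,572,000 (under)
Q3 2017–Q3 2018: 273,000 + 267,000 + 9,000 + 911,000 + 746,000 = 2,206,000 (under)
Q4 2017–Q4 2018: 267,000 + 9,000 + 911,000 + 746,000 + 12,000 = 1,945,000 (under)
Q1 2018–Q1 2019: 9,000 + 911,000 + 746,000 + 12,000 + 6,000 = 1,684,000 (under)
Q2 2018–Q2 2019: 911,000 + 746,000 + 12,000 + 6,000 + 14,000 = 1,689,000 (under)
Q3 2018–Q3 2019: 746,000 + 12,000 + 6,000 + 14,000 + 1,051,000 = 1,829,000 (under)
Q4 2018–Q4 2019: 12,000 + 6,000 + 14,000 + 1,051,000 + 58,000 = 1,141,000 (under)
0 windows exceed the threshold.

0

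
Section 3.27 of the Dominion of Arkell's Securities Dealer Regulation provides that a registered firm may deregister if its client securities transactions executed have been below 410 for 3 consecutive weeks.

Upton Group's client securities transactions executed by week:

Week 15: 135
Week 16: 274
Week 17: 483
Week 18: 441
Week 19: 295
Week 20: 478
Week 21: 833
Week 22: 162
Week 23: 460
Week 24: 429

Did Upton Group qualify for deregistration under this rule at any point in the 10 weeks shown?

Weeks below 410: Week 15, Week 16, Week 19, Week 22.
Longest run of consecutive weeks below the threshold: 2.
2 < 3, so Upton Group never became eligible.

No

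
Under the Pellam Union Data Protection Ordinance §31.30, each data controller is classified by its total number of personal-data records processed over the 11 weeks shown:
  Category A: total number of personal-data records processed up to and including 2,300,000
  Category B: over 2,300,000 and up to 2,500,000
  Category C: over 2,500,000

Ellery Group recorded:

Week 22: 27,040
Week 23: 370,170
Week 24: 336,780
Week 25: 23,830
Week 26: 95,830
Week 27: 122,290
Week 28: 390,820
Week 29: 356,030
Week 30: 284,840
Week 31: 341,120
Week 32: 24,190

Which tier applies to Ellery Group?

Category B

Total number of personal-data records processed: 27,040 + 370,170 + 336,780 + 23,830 + 95,830 + 122,290 + 390,820 + 356,030 + 284,840 + 341,120 + 24,190 = 2,372,940.
2,300,000 < 2,372,940 ≤ 2,500,000, so Category B applies.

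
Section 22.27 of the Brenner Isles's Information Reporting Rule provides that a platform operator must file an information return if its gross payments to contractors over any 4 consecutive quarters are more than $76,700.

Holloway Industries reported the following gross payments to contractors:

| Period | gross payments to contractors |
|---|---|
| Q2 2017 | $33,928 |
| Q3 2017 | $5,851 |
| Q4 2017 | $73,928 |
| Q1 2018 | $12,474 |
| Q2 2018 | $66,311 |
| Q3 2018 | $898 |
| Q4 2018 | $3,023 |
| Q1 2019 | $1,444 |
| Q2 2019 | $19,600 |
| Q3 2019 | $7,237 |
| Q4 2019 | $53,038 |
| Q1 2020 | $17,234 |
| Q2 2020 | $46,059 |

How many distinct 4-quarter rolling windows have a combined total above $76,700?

Q2 2017–Q1 2018: $33,928 + $5,851 + $73,928 + $12,474 = $126,181 (over)
Q3 2017–Q2 2018: $5,851 + $73,928 + $12,474 + $66,311 = $158,564 (over)
Q4 2017–Q3 2018: $73,928 + $12,474 + $66,311 + $898 = $153,611 (over)
Q1 2018–Q4 2018: $12,474 + $66,311 + $898 + $3,023 = $82,706 (over)
Q2 2018–Q1 2019: $66,311 + $898 + $3,023 + $1,444 = $71,676 (under)
Q3 2018–Q2 2019: $898 + $3,023 + $1,444 + $19,600 = $24,965 (under)
Q4 2018–Q3 2019: $3,023 + $1,444 + $19,600 + $7,237 = $31,304 (under)
Q1 2019–Q4 2019: $1,444 + $19,600 + $7,237 + $53,038 = $81,319 (over)
Q2 2019–Q1 2020: $19,600 + $7,237 + $53,038 + $17,234 = $97,109 (over)
Q3 2019–Q2 2020: $7,237 + $53,038 + $17,234 + $46,059 = $123,568 (over)
7 windows exceed the threshold.

7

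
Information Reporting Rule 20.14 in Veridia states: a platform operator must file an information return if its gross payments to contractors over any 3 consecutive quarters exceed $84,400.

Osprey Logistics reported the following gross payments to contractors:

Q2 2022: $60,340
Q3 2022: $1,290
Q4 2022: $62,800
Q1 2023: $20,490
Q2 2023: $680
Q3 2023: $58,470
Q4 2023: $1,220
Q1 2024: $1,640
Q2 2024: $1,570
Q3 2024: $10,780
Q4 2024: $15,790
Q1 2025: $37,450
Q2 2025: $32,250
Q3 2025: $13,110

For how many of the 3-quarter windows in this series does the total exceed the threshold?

Q2 2022–Q4 2022: $60,340 + $1,290 + $62,800 = $124,430 (over)
Q3 2022–Q1 2023: $1,290 + $62,800 + $20,490 = $84,580 (over)
Q4 2022–Q2 2023: $62,800 + $20,490 + $680 = $83,970 (under)
Q1 2023–Q3 2023: $20,490 + $680 + $58,470 = $79,640 (under)
Q2 2023–Q4 2023: $680 + $58,470 + $1,220 = $60,370 (under)
Q3 2023–Q1 2024: $58,470 + $1,220 + $1,640 = $61,330 (under)
Q4 2023–Q2 2024: $1,220 + $1,640 + $1,570 = $4,430 (under)
Q1 2024–Q3 2024: $1,640 + $1,570 + $10,780 = $13,990 (under)
Q2 2024–Q4 2024: $1,570 + $10,780 + $15,790 = $28,140 (under)
Q3 2024–Q1 2025: $10,780 + $15,790 + $37,450 = $64,020 (under)
Q4 2024–Q2 2025: $15,790 + $37,450 + $32,250 = $85,490 (over)
Q1 2025–Q3 2025: $37,450 + $32,250 + $13,110 = $82,810 (under)
3 windows exceed the threshold.

3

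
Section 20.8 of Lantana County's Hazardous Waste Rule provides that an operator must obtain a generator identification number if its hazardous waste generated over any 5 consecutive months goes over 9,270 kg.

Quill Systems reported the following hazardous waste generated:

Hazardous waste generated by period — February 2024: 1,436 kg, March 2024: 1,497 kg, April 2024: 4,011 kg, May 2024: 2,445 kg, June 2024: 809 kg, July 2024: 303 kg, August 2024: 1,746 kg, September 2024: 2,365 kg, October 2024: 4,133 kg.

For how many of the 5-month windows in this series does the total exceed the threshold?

3

February 2024–June 2024: 1,436 kg + 1,497 kg + 4,011 kg + 2,445 kg + 809 kg = 10,198 kg (over)
March 2024–July 2024: 1,497 kg + 4,011 kg + 2,445 kg + 809 kg + 303 kg = 9,065 kg (under)
April 2024–August 2024: 4,011 kg + 2,445 kg + 809 kg + 303 kg + 1,746 kg = 9,314 kg (over)
May 2024–September 2024: 2,445 kg + 809 kg + 303 kg + 1,746 kg + 2,365 kg = 7,668 kg (under)
June 2024–October 2024: 809 kg + 303 kg + 1,746 kg + 2,365 kg + 4,133 kg = 9,356 kg (over)
3 windows exceed the threshold.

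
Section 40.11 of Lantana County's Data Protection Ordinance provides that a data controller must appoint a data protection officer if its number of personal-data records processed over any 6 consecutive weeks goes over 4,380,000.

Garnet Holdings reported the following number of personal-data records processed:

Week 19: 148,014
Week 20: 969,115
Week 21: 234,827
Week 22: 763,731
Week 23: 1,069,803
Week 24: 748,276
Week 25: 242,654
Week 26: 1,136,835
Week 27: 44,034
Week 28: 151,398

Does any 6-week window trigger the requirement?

Week 19–Week 24: 148,014 + 969,115 + 234,827 + 763,731 + 1,069,803 + 748,276 = 3,933,766 (under)
Week 20–Week 25: 969,115 + 234,827 + 763,731 + 1,069,803 + 748,276 + 242,654 = 4,028,406 (under)
Week 21–Week 26: 234,827 + 763,731 + 1,069,803 + 748,276 + 242,654 + 1,136,835 = 4,196,126 (under)
Week 22–Week 27: 763,731 + 1,069,803 + 748,276 + 242,654 + 1,136,835 + 44,034 = 4,005,333 (under)
Week 23–Week 28: 1,069,803 + 748,276 + 242,654 + 1,136,835 + 44,034 + 151,398 = 3,393,000 (under)
No window exceeds 4,380,000.

No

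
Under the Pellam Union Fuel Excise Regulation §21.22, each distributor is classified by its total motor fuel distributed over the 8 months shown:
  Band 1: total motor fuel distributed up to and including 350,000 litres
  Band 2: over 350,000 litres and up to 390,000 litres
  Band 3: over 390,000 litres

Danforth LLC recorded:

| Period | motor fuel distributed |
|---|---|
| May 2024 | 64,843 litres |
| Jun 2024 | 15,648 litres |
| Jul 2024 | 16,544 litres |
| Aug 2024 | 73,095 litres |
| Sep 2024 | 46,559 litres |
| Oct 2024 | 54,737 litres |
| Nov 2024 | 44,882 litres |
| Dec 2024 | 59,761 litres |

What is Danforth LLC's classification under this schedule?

Band 2

Total motor fuel distributed: 64,843 litres + 15,648 litres + 16,544 litres + 73,095 litres + 46,559 litres + 54,737 litres + 44,882 litres + 59,761 litres = 376,069 litres.
350,000 litres < 376,069 litres ≤ 390,000 litres, so Band 2 applies.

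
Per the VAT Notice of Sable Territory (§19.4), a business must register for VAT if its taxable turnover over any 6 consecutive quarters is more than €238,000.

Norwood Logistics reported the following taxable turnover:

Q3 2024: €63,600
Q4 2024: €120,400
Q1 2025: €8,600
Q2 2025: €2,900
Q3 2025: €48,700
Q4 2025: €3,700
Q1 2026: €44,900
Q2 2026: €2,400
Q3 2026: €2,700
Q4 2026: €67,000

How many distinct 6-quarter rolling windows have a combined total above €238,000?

1

Q3 2024–Q4 2025: €63,600 + €120,400 + €8,600 + €2,900 + €48,700 + €3,700 = €247,900 (over)
Q4 2024–Q1 2026: €120,400 + €8,600 + €2,900 + €48,700 + €3,700 + €44,900 = €229,200 (under)
Q1 2025–Q2 2026: €8,600 + €2,900 + €48,700 + €3,700 + €44,900 + €2,400 = €111,200 (under)
Q2 2025–Q3 2026: €2,900 + €48,700 + €3,700 + €44,900 + €2,400 + €2,700 = €105,300 (under)
Q3 2025–Q4 2026: €48,700 + €3,700 + €44,900 + €2,400 + €2,700 + €67,000 = €169,400 (under)
1 window exceeds the threshold.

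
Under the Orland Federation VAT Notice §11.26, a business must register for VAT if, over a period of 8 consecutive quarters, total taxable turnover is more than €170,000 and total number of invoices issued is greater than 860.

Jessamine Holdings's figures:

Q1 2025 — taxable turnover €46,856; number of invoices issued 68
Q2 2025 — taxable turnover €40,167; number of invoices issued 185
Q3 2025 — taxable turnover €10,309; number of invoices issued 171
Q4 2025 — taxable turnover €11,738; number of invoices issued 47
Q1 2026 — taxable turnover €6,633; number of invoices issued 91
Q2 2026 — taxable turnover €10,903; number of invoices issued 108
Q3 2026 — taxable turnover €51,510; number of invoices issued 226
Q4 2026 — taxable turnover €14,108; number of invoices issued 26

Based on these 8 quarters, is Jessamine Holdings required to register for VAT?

Yes

Total taxable turnover: €46,856 + €40,167 + €10,309 + €11,738 + €6,633 + €10,903 + €51,510 + €14,108 = €192,224 (> €170,000).
Total number of invoices issued: 68 + 185 + 171 + 47 + 91 + 108 + 226 + 26 = 922 (> 860).
The test is 'and': both thresholds are exceeded.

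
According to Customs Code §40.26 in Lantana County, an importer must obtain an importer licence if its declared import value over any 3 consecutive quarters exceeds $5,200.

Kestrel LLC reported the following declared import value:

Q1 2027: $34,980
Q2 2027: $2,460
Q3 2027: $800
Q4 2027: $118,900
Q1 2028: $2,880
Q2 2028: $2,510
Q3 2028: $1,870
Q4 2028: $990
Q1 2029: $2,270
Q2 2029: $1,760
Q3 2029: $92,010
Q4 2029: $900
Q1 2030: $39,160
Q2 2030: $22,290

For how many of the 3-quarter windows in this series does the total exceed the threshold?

Q1 2027–Q3 2027: $34,980 + $2,460 + $800 = $38,240 (over)
Q2 2027–Q4 2027: $2,460 + $800 + $118,900 = $122,160 (over)
Q3 2027–Q1 2028: $800 + $118,900 + $2,880 = $122,580 (over)
Q4 2027–Q2 2028: $118,900 + $2,880 + $2,510 = $124,290 (over)
Q1 2028–Q3 2028: $2,880 + $2,510 + $1,870 = $7,260 (over)
Q2 2028–Q4 2028: $2,510 + $1,870 + $990 = $5,370 (over)
Q3 2028–Q1 2029: $1,870 + $990 + $2,270 = $5,130 (under)
Q4 2028–Q2 2029: $990 + $2,270 + $1,760 = $5,020 (under)
Q1 2029–Q3 2029: $2,270 + $1,760 + $92,010 = $96,040 (over)
Q2 2029–Q4 2029: $1,760 + $92,010 + $900 = $94,670 (over)
Q3 2029–Q1 2030: $92,010 + $900 + $39,160 = $132,070 (over)
Q4 2029–Q2 2030: $900 + $39,160 + $22,290 = $62,350 (over)
10 windows exceed the threshold.

10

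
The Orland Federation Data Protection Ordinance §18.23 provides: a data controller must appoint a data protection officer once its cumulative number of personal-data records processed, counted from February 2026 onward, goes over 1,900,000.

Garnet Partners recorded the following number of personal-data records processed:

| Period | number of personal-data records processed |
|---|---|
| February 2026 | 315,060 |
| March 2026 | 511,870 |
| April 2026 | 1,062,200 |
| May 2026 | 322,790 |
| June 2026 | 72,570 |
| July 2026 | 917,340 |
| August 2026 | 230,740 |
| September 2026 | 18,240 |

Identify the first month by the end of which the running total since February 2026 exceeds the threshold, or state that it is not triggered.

Through February 2026: 315,060
Through March 2026: 826,930
Through April 2026: 1,889,130
Through May 2026: 2,211,920 ← exceeds threshold

May 2026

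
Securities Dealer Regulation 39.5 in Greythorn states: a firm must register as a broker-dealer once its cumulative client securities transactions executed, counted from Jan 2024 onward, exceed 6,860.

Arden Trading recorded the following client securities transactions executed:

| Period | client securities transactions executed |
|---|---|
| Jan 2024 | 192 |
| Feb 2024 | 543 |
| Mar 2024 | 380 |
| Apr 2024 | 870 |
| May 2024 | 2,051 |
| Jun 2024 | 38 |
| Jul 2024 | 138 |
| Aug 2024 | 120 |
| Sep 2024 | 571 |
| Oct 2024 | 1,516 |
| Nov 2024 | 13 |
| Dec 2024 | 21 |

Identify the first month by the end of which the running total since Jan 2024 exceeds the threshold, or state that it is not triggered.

Through Jan 2024: 192
Through Feb 2024: 735
Through Mar 2024: 1,115
Through Apr 2024: 1,985
Through May 2024: 4,036
Through Jun 2024: 4,074
Through Jul 2024: 4,212
Through Aug 2024: 4,332
Through Sep 2024: 4,903
Through Oct 2024: 6,419
Through Nov 2024: 6,432
Through Dec 2024: 6,453
Final cumulative total 6,453 ≤ 6,860; the threshold is never exceeded.

Not triggered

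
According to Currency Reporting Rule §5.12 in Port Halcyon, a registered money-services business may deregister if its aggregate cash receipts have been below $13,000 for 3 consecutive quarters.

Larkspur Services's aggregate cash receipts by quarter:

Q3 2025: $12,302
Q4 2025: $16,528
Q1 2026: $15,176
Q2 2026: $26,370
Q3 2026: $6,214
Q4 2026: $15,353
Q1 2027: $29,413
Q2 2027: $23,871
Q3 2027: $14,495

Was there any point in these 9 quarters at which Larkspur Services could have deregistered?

No

Quarters below $13,000: Q3 2025, Q3 2026.
Longest run of consecutive quarters below the threshold: 1.
1 < 3, so Larkspur Services never became eligible.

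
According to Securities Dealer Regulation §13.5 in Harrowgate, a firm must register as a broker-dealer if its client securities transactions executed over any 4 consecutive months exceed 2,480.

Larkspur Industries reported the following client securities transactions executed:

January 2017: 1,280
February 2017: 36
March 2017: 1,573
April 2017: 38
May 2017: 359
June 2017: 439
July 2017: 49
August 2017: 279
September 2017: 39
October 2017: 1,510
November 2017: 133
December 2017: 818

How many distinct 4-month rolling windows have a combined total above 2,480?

2

January 2017–April 2017: 1,280 + 36 + 1,573 + 38 = 2,927 (over)
February 2017–May 2017: 36 + 1,573 + 38 + 359 = 2,006 (under)
March 2017–June 2017: 1,573 + 38 + 359 + 439 = 2,409 (under)
April 2017–July 2017: 38 + 359 + 439 + 49 = 885 (under)
May 2017–August 2017: 359 + 439 + 49 + 279 = 1,126 (under)
June 2017–September 2017: 439 + 49 + 279 + 39 = 806 (under)
July 2017–October 2017: 49 + 279 + 39 + 1,510 = 1,877 (under)
August 2017–November 2017: 279 + 39 + 1,510 + 133 = 1,961 (under)
September 2017–December 2017: 39 + 1,510 + 133 + 818 = 2,500 (over)
2 windows exceed the threshold.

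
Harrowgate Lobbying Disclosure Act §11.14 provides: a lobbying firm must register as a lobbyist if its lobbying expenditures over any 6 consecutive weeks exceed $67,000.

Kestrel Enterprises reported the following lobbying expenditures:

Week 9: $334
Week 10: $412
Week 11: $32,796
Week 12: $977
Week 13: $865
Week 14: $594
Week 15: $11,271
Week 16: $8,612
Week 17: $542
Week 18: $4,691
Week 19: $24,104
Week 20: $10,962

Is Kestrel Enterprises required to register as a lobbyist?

No

Week 9–Week 14: $334 + $412 + $32,796 + $977 + $865 + $594 = $35,978 (under)
Week 10–Week 15: $412 + $32,796 + $977 + $865 + $594 + $11,271 = $46,915 (under)
Week 11–Week 16: $32,796 + $977 + $865 + $594 + $11,271 + $8,612 = $55,115 (under)
Week 12–Week 17: $977 + $865 + $594 + $11,271 + $8,612 + $542 = $22,861 (under)
Week 13–Week 18: $865 + $594 + $11,271 + $8,612 + $542 + $4,691 = $26,575 (under)
Week 14–Week 19: $594 + $11,271 + $8,612 + $542 + $4,691 + $24,104 = $49,814 (under)
Week 15–Week 20: $11,271 + $8,612 + $542 + $4,691 + $24,104 + $10,962 = $60,182 (under)
No window exceeds $67,000.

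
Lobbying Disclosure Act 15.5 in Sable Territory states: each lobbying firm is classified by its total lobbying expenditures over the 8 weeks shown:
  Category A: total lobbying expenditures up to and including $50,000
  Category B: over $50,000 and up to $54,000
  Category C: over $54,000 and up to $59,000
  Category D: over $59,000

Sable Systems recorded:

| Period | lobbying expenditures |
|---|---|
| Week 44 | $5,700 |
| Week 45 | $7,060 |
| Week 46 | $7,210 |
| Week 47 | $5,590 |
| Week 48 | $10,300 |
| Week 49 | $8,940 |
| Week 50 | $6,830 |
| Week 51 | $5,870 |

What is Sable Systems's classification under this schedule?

Total lobbying expenditures: $5,700 + $7,060 + $7,210 + $5,590 + $10,300 + $8,940 + $6,830 + $5,870 = $57,500.
$54,000 < $57,500 ≤ $59,000, so Category C applies.

Category C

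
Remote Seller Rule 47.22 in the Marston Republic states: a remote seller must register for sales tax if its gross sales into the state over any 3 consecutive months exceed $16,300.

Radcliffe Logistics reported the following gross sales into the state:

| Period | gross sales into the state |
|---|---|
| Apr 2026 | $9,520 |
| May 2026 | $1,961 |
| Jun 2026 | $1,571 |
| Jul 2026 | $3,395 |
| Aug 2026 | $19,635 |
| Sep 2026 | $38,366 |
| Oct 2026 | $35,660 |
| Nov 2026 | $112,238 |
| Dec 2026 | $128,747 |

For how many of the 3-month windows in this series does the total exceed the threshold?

Apr 2026–Jun 2026: $9,520 + $1,961 + $1,571 = $13,052 (under)
May 2026–Jul 2026: $1,961 + $1,571 + $3,395 = $6,927 (under)
Jun 2026–Aug 2026: $1,571 + $3,395 + $19,635 = $24,601 (over)
Jul 2026–Sep 2026: $3,395 + $19,635 + $38,366 = $61,396 (over)
Aug 2026–Oct 2026: $19,635 + $38,366 + $35,660 = $93,661 (over)
Sep 2026–Nov 2026: $38,366 + $35,660 + $112,238 = $186,264 (over)
Oct 2026–Dec 2026: $35,660 + $112,238 + $128,747 = $276,645 (over)
5 windows exceed the threshold.

5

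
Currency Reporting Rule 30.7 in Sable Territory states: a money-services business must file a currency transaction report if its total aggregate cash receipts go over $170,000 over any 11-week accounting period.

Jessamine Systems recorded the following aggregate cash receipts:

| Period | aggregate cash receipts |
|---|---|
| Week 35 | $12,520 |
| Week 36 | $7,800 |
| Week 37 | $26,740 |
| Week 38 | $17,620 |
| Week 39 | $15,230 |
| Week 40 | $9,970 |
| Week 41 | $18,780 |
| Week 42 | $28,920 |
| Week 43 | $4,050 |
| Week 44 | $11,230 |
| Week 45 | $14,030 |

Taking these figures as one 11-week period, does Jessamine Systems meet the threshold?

Total aggregate cash receipts: $12,520 + $7,800 + $26,740 + $17,620 + $15,230 + $9,970 + $18,780 + $28,920 + $4,050 + $11,230 + $14,030 = $166,890.
$166,890 ≤ $170,000, so the threshold is not exceeded.

No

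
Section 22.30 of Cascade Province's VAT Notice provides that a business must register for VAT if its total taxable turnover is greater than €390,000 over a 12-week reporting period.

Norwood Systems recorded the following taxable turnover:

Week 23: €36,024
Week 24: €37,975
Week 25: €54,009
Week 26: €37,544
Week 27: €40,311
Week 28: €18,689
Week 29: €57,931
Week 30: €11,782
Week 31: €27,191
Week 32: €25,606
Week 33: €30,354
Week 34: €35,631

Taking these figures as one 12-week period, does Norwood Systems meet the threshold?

Total taxable turnover: €36,024 + €37,975 + €54,009 + €37,544 + €40,311 + €18,689 + €57,931 + €11,782 + €27,191 + €25,606 + €30,354 + €35,631 = €413,047.
€413,047 > €390,000, so the threshold is exceeded.

Yes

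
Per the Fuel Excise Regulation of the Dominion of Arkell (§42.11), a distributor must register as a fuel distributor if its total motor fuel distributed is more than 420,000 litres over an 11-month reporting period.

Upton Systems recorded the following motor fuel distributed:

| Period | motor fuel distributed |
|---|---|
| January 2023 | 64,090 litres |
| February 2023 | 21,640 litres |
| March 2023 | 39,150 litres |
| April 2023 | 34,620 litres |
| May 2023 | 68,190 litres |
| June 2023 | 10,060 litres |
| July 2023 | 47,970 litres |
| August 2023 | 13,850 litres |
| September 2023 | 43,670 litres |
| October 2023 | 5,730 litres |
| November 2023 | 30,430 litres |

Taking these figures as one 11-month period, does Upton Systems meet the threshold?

No

Total motor fuel distributed: 64,090 litres + 21,640 litres + 39,150 litres + 34,620 litres + 68,190 litres + 10,060 litres + 47,970 litres + 13,850 litres + 43,670 litres + 5,730 litres + 30,430 litres = 379,400 litres.
379,400 litres ≤ 420,000 litres, so the threshold is not exceeded.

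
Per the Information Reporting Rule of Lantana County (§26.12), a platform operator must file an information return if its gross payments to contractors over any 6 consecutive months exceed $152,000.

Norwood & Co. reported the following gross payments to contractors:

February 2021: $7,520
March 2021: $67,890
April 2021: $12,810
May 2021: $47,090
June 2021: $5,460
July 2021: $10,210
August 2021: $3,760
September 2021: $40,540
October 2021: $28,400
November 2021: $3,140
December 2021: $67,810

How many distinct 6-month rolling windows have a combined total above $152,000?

1

February 2021–July 2021: $7,520 + $67,890 + $12,810 + $47,090 + $5,460 + $10,210 = $150,980 (under)
March 2021–August 2021: $67,890 + $12,810 + $47,090 + $5,460 + $10,210 + $3,760 = $147,220 (under)
April 2021–September 2021: $12,810 + $47,090 + $5,460 + $10,210 + $3,760 + $40,540 = $119,870 (under)
May 2021–October 2021: $47,090 + $5,460 + $10,210 + $3,760 + $40,540 + $28,400 = $135,460 (under)
June 2021–November 2021: $5,460 + $10,210 + $3,760 + $40,540 + $28,400 + $3,140 = $91,510 (under)
July 2021–December 2021: $10,210 + $3,760 + $40,540 + $28,400 + $3,140 + $67,810 = $153,860 (over)
1 window exceeds the threshold.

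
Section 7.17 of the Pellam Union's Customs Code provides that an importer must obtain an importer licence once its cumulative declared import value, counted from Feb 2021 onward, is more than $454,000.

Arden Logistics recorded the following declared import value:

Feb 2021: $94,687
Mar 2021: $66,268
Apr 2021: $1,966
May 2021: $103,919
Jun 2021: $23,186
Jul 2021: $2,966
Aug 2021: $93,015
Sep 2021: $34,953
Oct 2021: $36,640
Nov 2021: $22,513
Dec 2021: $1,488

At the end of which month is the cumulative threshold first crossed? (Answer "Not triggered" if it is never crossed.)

Oct 2021

Through Feb 2021: $94,687
Through Mar 2021: $160,955
Through Apr 2021: $162,921
Through May 2021: $266,840
Through Jun 2021: $290,026
Through Jul 2021: $292,992
Through Aug 2021: $386,007
Through Sep 2021: $420,960
Through Oct 2021: $457,600 ← exceeds threshold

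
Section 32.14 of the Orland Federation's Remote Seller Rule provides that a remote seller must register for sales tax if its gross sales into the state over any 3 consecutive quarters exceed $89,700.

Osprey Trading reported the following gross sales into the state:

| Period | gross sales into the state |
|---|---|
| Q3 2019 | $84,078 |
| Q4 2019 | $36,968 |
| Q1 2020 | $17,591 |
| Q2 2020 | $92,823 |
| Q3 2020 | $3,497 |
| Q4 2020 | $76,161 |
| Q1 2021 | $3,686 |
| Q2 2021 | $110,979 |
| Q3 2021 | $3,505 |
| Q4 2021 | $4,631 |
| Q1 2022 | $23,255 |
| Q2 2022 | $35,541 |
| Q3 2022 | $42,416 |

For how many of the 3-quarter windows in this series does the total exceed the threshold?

Q3 2019–Q1 2020: $84,078 + $36,968 + $17,591 = $138,637 (over)
Q4 2019–Q2 2020: $36,968 + $17,591 + $92,823 = $147,382 (over)
Q1 2020–Q3 2020: $17,591 + $92,823 + $3,497 = $113,911 (over)
Q2 2020–Q4 2020: $92,823 + $3,497 + $76,161 = $172,481 (over)
Q3 2020–Q1 2021: $3,497 + $76,161 + $3,686 = $83,344 (under)
Q4 2020–Q2 2021: $76,161 + $3,686 + $110,979 = $190,826 (over)
Q1 2021–Q3 2021: $3,686 + $110,979 + $3,505 = $118,170 (over)
Q2 2021–Q4 2021: $110,979 + $3,505 + $4,631 = $119,115 (over)
Q3 2021–Q1 2022: $3,505 + $4,631 + $23,255 = $31,391 (under)
Q4 2021–Q2 2022: $4,631 + $23,255 + $35,541 = $63,427 (under)
Q1 2022–Q3 2022: $23,255 + $35,541 + $42,416 = $101,212 (over)
8 windows exceed the threshold.

8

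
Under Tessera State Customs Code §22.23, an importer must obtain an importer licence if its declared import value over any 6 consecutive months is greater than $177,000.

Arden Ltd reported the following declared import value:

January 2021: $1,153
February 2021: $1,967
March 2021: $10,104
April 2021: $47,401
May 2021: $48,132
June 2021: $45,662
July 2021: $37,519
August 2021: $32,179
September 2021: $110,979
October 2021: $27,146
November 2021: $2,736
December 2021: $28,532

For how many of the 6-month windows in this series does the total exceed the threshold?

6

January 2021–June 2021: $1,153 + $1,967 + $10,104 + $47,401 + $48,132 + $45,662 = $154,419 (under)
February 2021–July 2021: $1,967 + $10,104 + $47,401 + $48,132 + $45,662 + $37,519 = $190,785 (over)
March 2021–August 2021: $10,104 + $47,401 + $48,132 + $45,662 + $37,519 + $32,179 = $220,997 (over)
April 2021–September 2021: $47,401 + $48,132 + $45,662 + $37,519 + $32,179 + $110,979 = $321,872 (over)
May 2021–October 2021: $48,132 + $45,662 + $37,519 + $32,179 + $110,979 + $27,146 = $301,617 (over)
June 2021–November 2021: $45,662 + $37,519 + $32,179 + $110,979 + $27,146 + $2,736 = $256,221 (over)
July 2021–December 2021: $37,519 + $32,179 + $110,979 + $27,146 + $2,736 + $28,532 = $239,091 (over)
6 windows exceed the threshold.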